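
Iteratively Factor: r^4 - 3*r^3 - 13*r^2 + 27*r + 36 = (r + 3)*(r^3 - 6*r^2 + 5*r + 12) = (r + 1)*(r + 3)*(r^2 - 7*r + 12) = (r - 3)*(r + 1)*(r + 3)*(r - 4)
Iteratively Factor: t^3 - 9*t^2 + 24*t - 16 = (t - 4)*(t^2 - 5*t + 4) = (t - 4)^2*(t - 1)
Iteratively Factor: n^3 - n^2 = (n)*(n^2 - n) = n*(n - 1)*(n)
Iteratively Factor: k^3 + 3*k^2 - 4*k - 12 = (k + 2)*(k^2 + k - 6) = (k - 2)*(k + 2)*(k + 3)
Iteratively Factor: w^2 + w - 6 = (w - 2)*(w + 3)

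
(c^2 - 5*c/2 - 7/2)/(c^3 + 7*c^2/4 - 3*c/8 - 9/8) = 4*(2*c - 7)/(8*c^2 + 6*c - 9)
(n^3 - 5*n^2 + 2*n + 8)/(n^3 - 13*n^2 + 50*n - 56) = (n + 1)/(n - 7)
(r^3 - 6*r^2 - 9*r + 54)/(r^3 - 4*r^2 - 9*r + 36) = (r - 6)/(r - 4)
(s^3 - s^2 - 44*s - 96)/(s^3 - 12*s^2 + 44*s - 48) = (s^3 - s^2 - 44*s - 96)/(s^3 - 12*s^2 + 44*s - 48)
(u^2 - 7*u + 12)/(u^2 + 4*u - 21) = (u - 4)/(u + 7)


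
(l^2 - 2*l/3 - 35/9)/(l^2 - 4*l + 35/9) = (3*l + 5)/(3*l - 5)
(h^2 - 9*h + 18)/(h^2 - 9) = (h - 6)/(h + 3)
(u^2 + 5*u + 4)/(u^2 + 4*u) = (u + 1)/u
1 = 1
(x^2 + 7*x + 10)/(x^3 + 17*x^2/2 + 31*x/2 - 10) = 2*(x + 2)/(2*x^2 + 7*x - 4)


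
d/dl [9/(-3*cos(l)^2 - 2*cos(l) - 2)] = -18*(3*cos(l) + 1)*sin(l)/(3*cos(l)^2 + 2*cos(l) + 2)^2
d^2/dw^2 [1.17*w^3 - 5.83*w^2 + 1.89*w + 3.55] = 7.02*w - 11.66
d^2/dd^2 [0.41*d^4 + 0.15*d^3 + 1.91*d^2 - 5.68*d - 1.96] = 4.92*d^2 + 0.9*d + 3.82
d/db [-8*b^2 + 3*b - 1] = 3 - 16*b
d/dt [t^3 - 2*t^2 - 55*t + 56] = 3*t^2 - 4*t - 55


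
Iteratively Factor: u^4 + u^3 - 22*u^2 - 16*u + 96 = (u - 2)*(u^3 + 3*u^2 - 16*u - 48) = (u - 2)*(u + 4)*(u^2 - u - 12) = (u - 2)*(u + 3)*(u + 4)*(u - 4)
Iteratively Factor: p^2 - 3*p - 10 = (p + 2)*(p - 5)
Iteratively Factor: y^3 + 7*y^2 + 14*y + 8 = (y + 2)*(y^2 + 5*y + 4) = (y + 2)*(y + 4)*(y + 1)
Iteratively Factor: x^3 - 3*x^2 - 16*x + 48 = (x + 4)*(x^2 - 7*x + 12) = (x - 4)*(x + 4)*(x - 3)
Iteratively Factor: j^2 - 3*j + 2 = (j - 1)*(j - 2)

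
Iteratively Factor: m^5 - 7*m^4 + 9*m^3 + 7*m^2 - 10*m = (m)*(m^4 - 7*m^3 + 9*m^2 + 7*m - 10) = m*(m + 1)*(m^3 - 8*m^2 + 17*m - 10) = m*(m - 1)*(m + 1)*(m^2 - 7*m + 10) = m*(m - 2)*(m - 1)*(m + 1)*(m - 5)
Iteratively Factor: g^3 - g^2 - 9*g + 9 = (g + 3)*(g^2 - 4*g + 3) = (g - 3)*(g + 3)*(g - 1)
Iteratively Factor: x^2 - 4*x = (x - 4)*(x)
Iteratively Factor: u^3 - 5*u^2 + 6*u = (u - 2)*(u^2 - 3*u) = u*(u - 2)*(u - 3)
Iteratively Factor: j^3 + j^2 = (j + 1)*(j^2) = j*(j + 1)*(j)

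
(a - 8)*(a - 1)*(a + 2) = a^3 - 7*a^2 - 10*a + 16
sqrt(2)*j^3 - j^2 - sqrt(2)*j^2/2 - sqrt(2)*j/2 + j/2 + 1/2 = (j - 1)*(j - sqrt(2)/2)*(sqrt(2)*j + sqrt(2)/2)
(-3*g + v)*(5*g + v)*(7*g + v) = -105*g^3 - g^2*v + 9*g*v^2 + v^3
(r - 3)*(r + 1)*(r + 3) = r^3 + r^2 - 9*r - 9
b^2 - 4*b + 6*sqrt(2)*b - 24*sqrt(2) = (b - 4)*(b + 6*sqrt(2))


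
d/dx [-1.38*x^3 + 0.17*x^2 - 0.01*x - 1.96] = -4.14*x^2 + 0.34*x - 0.01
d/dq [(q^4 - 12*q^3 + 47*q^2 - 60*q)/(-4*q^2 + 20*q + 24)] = (-2*q^5 + 27*q^4 - 96*q^3 - 41*q^2 + 564*q - 360)/(4*(q^4 - 10*q^3 + 13*q^2 + 60*q + 36))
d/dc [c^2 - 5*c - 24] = 2*c - 5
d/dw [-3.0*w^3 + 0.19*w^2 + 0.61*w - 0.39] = -9.0*w^2 + 0.38*w + 0.61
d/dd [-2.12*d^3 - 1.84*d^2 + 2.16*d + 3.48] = -6.36*d^2 - 3.68*d + 2.16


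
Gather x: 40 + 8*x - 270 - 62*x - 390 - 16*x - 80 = -70*x - 700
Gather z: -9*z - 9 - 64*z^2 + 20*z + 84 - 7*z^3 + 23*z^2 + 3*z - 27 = -7*z^3 - 41*z^2 + 14*z + 48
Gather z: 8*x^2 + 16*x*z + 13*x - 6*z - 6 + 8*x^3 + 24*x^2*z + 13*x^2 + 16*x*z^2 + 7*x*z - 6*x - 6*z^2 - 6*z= 8*x^3 + 21*x^2 + 7*x + z^2*(16*x - 6) + z*(24*x^2 + 23*x - 12) - 6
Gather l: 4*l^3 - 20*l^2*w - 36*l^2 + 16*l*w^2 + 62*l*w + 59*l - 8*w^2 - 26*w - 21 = 4*l^3 + l^2*(-20*w - 36) + l*(16*w^2 + 62*w + 59) - 8*w^2 - 26*w - 21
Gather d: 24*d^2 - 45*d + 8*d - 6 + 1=24*d^2 - 37*d - 5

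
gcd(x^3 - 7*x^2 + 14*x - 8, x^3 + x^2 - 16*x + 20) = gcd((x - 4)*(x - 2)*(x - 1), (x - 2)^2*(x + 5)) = x - 2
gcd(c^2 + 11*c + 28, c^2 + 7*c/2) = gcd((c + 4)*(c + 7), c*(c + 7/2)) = 1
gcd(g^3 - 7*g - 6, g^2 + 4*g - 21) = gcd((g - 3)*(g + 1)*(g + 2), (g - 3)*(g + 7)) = g - 3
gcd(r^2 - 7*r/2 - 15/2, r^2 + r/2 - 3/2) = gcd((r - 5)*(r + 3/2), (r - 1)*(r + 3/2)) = r + 3/2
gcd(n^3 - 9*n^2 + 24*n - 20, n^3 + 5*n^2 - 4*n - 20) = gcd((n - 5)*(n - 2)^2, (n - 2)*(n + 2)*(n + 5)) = n - 2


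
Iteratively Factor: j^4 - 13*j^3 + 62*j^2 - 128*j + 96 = (j - 4)*(j^3 - 9*j^2 + 26*j - 24) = (j - 4)^2*(j^2 - 5*j + 6) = (j - 4)^2*(j - 3)*(j - 2)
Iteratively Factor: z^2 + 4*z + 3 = (z + 3)*(z + 1)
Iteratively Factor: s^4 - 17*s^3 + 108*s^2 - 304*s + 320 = (s - 4)*(s^3 - 13*s^2 + 56*s - 80) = (s - 5)*(s - 4)*(s^2 - 8*s + 16) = (s - 5)*(s - 4)^2*(s - 4)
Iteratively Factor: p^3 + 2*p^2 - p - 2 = (p + 2)*(p^2 - 1) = (p - 1)*(p + 2)*(p + 1)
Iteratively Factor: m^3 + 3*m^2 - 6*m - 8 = (m - 2)*(m^2 + 5*m + 4) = (m - 2)*(m + 4)*(m + 1)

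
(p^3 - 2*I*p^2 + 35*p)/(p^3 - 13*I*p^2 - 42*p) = (p + 5*I)/(p - 6*I)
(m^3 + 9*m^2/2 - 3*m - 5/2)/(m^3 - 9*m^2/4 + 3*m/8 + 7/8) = 4*(m + 5)/(4*m - 7)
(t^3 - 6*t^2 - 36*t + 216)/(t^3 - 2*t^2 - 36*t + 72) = (t - 6)/(t - 2)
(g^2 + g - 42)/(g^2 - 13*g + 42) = (g + 7)/(g - 7)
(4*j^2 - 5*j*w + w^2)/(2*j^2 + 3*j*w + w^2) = (4*j^2 - 5*j*w + w^2)/(2*j^2 + 3*j*w + w^2)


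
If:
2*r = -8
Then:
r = -4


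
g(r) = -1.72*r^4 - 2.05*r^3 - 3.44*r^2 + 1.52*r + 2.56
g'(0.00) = 1.52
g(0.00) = 2.56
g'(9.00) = -5574.07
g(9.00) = -13041.77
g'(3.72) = -463.35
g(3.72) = -474.30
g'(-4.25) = 447.82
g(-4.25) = -469.82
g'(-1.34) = 16.25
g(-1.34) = -6.27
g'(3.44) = -374.99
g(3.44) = -357.23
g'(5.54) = -1395.17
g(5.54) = -2063.36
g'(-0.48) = 4.17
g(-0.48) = 1.17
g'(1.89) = -79.90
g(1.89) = -42.64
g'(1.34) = -35.30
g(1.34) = -12.06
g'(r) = -6.88*r^3 - 6.15*r^2 - 6.88*r + 1.52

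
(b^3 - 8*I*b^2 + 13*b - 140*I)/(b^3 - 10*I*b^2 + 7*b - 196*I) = (b - 5*I)/(b - 7*I)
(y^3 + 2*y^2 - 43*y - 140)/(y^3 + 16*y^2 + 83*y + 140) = (y - 7)/(y + 7)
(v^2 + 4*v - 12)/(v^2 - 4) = (v + 6)/(v + 2)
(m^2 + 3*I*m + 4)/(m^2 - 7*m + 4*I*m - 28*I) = (m - I)/(m - 7)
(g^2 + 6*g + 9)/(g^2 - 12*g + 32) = (g^2 + 6*g + 9)/(g^2 - 12*g + 32)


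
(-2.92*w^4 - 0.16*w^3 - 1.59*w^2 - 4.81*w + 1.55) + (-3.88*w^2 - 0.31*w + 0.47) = -2.92*w^4 - 0.16*w^3 - 5.47*w^2 - 5.12*w + 2.02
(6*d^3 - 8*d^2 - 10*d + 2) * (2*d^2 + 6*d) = 12*d^5 + 20*d^4 - 68*d^3 - 56*d^2 + 12*d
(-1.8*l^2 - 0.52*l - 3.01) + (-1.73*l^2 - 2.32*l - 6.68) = -3.53*l^2 - 2.84*l - 9.69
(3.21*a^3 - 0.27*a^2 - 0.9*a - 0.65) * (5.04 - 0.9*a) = -2.889*a^4 + 16.4214*a^3 - 0.5508*a^2 - 3.951*a - 3.276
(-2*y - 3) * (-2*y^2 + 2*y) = 4*y^3 + 2*y^2 - 6*y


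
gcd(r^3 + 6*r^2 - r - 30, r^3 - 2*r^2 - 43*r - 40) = r + 5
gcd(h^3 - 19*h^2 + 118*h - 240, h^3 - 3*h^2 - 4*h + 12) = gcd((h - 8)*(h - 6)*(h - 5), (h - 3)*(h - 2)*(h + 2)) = 1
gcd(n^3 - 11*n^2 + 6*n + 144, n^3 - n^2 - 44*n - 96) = n^2 - 5*n - 24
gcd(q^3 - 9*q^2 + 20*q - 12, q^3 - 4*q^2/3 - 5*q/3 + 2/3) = q - 2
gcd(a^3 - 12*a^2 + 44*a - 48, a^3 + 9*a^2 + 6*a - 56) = a - 2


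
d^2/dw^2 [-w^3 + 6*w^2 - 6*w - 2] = 12 - 6*w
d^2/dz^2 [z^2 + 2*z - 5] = 2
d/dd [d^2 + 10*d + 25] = 2*d + 10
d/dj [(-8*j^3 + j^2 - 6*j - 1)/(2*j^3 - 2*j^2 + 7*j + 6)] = (14*j^4 - 88*j^3 - 143*j^2 + 8*j - 29)/(4*j^6 - 8*j^5 + 32*j^4 - 4*j^3 + 25*j^2 + 84*j + 36)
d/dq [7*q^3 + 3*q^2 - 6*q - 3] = 21*q^2 + 6*q - 6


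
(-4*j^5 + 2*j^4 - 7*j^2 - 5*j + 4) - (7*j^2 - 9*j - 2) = -4*j^5 + 2*j^4 - 14*j^2 + 4*j + 6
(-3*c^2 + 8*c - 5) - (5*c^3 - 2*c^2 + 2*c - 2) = -5*c^3 - c^2 + 6*c - 3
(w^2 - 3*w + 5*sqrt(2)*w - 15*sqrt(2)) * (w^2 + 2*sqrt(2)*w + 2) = w^4 - 3*w^3 + 7*sqrt(2)*w^3 - 21*sqrt(2)*w^2 + 22*w^2 - 66*w + 10*sqrt(2)*w - 30*sqrt(2)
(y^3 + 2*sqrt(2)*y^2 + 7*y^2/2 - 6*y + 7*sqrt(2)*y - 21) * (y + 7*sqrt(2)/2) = y^4 + 7*y^3/2 + 11*sqrt(2)*y^3/2 + 8*y^2 + 77*sqrt(2)*y^2/4 - 21*sqrt(2)*y + 28*y - 147*sqrt(2)/2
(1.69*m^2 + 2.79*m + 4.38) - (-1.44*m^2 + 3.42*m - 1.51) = 3.13*m^2 - 0.63*m + 5.89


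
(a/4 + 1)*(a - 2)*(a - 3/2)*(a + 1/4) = a^4/4 + 3*a^3/16 - 87*a^2/32 + 37*a/16 + 3/4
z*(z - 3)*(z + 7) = z^3 + 4*z^2 - 21*z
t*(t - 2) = t^2 - 2*t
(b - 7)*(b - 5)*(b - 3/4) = b^3 - 51*b^2/4 + 44*b - 105/4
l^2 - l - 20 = (l - 5)*(l + 4)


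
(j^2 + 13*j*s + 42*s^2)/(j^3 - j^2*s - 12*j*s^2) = (-j^2 - 13*j*s - 42*s^2)/(j*(-j^2 + j*s + 12*s^2))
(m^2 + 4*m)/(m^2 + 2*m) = (m + 4)/(m + 2)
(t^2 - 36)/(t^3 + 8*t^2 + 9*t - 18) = (t - 6)/(t^2 + 2*t - 3)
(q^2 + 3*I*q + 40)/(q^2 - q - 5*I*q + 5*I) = (q + 8*I)/(q - 1)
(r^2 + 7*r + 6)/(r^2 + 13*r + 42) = (r + 1)/(r + 7)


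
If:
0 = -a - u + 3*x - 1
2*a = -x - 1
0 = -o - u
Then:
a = -x/2 - 1/2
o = 1/2 - 7*x/2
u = 7*x/2 - 1/2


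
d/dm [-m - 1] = -1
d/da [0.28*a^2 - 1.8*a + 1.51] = 0.56*a - 1.8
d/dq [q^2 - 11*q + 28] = 2*q - 11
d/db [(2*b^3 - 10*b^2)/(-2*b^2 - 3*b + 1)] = 4*b*(-b^3 - 3*b^2 + 9*b - 5)/(4*b^4 + 12*b^3 + 5*b^2 - 6*b + 1)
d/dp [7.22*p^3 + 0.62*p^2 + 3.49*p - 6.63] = 21.66*p^2 + 1.24*p + 3.49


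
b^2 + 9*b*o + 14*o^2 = (b + 2*o)*(b + 7*o)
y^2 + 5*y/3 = y*(y + 5/3)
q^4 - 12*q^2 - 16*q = q*(q - 4)*(q + 2)^2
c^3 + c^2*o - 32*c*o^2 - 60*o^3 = (c - 6*o)*(c + 2*o)*(c + 5*o)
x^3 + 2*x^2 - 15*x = x*(x - 3)*(x + 5)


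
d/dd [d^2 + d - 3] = 2*d + 1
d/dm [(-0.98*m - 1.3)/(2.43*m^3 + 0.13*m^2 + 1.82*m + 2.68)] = (4.7628*m^3 + 9.6044*m^2 + 0.338*m - 0.2604)/(5.9049*m^6 + 0.6318*m^5 + 8.8621*m^4 + 13.498*m^3 + 4.0092*m^2 + 9.7552*m + 7.1824)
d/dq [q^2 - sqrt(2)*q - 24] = 2*q - sqrt(2)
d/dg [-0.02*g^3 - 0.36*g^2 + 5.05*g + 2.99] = -0.06*g^2 - 0.72*g + 5.05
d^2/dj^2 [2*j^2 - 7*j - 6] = 4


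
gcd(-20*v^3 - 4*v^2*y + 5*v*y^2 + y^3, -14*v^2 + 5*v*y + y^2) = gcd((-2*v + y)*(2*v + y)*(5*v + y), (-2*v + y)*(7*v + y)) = -2*v + y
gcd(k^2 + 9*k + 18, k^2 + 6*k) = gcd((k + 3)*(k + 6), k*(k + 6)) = k + 6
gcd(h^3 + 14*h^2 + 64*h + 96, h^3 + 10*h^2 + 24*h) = h^2 + 10*h + 24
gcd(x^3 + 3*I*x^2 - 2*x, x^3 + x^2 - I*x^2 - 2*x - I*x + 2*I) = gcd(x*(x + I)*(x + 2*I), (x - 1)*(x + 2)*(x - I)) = 1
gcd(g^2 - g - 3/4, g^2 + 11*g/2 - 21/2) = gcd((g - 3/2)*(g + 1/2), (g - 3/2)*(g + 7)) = g - 3/2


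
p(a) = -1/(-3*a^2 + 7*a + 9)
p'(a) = -(6*a - 7)/(-3*a^2 + 7*a + 9)^2 = (7 - 6*a)/(-3*a^2 + 7*a + 9)^2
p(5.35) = 0.03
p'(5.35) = -0.02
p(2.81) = -0.20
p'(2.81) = -0.40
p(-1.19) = 0.28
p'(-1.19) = 1.10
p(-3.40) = 0.02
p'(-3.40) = 0.01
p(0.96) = -0.08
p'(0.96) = 0.01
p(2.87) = -0.23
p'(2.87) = -0.53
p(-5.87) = 0.01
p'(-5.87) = 0.00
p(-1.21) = 0.26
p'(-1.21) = 0.96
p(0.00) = -0.11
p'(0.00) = 0.09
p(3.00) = -0.33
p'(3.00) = -1.22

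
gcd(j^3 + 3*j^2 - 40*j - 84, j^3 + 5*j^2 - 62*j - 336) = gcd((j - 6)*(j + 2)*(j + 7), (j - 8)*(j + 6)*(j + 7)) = j + 7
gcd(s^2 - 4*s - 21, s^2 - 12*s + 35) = s - 7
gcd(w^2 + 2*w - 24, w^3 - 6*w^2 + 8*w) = w - 4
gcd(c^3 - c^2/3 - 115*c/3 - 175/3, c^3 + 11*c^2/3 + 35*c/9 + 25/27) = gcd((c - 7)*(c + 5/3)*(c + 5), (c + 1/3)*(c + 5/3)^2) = c + 5/3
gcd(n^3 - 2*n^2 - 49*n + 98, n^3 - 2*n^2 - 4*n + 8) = n - 2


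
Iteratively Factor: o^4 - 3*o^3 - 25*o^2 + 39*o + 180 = (o - 5)*(o^3 + 2*o^2 - 15*o - 36) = (o - 5)*(o + 3)*(o^2 - o - 12) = (o - 5)*(o + 3)^2*(o - 4)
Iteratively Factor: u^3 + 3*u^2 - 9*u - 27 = (u - 3)*(u^2 + 6*u + 9) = (u - 3)*(u + 3)*(u + 3)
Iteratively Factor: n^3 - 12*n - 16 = (n + 2)*(n^2 - 2*n - 8) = (n + 2)^2*(n - 4)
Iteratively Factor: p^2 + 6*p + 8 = (p + 4)*(p + 2)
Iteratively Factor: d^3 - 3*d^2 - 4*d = (d - 4)*(d^2 + d) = (d - 4)*(d + 1)*(d)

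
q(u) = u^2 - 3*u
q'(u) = 2*u - 3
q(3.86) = 3.32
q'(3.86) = 4.72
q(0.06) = -0.18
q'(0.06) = -2.88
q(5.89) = 17.02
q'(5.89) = 8.78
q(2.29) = -1.63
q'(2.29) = 1.58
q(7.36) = 32.09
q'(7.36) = 11.72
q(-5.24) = 43.18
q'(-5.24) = -13.48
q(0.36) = -0.95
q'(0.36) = -2.28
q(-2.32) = 12.34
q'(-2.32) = -7.64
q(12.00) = 108.00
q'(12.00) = 21.00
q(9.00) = 54.00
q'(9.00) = 15.00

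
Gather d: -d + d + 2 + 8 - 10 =0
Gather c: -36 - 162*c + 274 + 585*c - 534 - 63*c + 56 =360*c - 240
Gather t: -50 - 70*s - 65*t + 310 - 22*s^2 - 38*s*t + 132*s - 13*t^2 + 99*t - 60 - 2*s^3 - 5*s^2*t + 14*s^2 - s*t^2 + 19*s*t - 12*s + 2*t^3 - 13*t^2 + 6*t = -2*s^3 - 8*s^2 + 50*s + 2*t^3 + t^2*(-s - 26) + t*(-5*s^2 - 19*s + 40) + 200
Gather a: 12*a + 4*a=16*a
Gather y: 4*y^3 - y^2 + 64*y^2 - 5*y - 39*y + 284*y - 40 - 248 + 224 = 4*y^3 + 63*y^2 + 240*y - 64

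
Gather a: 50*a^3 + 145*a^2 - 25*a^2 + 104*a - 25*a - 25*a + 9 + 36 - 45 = 50*a^3 + 120*a^2 + 54*a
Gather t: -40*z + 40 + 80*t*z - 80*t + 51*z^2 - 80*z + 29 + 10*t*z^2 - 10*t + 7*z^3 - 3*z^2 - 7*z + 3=t*(10*z^2 + 80*z - 90) + 7*z^3 + 48*z^2 - 127*z + 72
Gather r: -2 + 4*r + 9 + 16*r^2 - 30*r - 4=16*r^2 - 26*r + 3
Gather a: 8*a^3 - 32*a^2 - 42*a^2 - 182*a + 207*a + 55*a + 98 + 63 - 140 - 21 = 8*a^3 - 74*a^2 + 80*a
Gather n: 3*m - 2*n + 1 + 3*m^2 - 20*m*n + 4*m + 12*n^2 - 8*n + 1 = 3*m^2 + 7*m + 12*n^2 + n*(-20*m - 10) + 2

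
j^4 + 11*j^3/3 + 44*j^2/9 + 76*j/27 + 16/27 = (j + 2/3)^2*(j + 1)*(j + 4/3)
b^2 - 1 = (b - 1)*(b + 1)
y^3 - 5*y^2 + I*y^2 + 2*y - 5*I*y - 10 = (y - 5)*(y - I)*(y + 2*I)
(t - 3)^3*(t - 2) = t^4 - 11*t^3 + 45*t^2 - 81*t + 54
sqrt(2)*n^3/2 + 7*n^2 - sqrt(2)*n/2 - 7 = (n - 1)*(n + 7*sqrt(2))*(sqrt(2)*n/2 + sqrt(2)/2)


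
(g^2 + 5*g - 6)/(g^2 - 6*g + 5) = (g + 6)/(g - 5)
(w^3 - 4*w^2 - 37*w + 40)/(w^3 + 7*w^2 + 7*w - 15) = (w - 8)/(w + 3)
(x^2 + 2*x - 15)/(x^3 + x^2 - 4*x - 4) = (x^2 + 2*x - 15)/(x^3 + x^2 - 4*x - 4)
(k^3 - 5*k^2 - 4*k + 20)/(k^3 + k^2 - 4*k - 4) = (k - 5)/(k + 1)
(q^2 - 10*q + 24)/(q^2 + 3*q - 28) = (q - 6)/(q + 7)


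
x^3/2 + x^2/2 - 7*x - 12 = (x/2 + 1)*(x - 4)*(x + 3)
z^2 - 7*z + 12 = (z - 4)*(z - 3)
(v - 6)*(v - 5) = v^2 - 11*v + 30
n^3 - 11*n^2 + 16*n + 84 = (n - 7)*(n - 6)*(n + 2)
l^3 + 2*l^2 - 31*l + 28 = (l - 4)*(l - 1)*(l + 7)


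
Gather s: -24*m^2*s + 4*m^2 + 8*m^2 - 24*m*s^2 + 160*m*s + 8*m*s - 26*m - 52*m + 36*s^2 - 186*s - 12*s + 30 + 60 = 12*m^2 - 78*m + s^2*(36 - 24*m) + s*(-24*m^2 + 168*m - 198) + 90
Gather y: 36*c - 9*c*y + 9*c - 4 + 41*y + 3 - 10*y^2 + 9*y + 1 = 45*c - 10*y^2 + y*(50 - 9*c)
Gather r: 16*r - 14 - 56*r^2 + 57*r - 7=-56*r^2 + 73*r - 21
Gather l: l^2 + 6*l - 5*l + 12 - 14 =l^2 + l - 2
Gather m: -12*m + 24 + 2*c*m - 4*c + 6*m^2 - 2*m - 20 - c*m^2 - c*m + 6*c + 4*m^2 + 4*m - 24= 2*c + m^2*(10 - c) + m*(c - 10) - 20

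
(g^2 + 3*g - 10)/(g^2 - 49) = (g^2 + 3*g - 10)/(g^2 - 49)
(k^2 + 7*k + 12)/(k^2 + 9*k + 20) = (k + 3)/(k + 5)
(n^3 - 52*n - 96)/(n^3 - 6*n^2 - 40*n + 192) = (n + 2)/(n - 4)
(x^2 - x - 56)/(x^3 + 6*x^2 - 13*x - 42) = (x - 8)/(x^2 - x - 6)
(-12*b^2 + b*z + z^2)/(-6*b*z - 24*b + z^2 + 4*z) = (12*b^2 - b*z - z^2)/(6*b*z + 24*b - z^2 - 4*z)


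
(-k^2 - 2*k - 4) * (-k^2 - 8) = k^4 + 2*k^3 + 12*k^2 + 16*k + 32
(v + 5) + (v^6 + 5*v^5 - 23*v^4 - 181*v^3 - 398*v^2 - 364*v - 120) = v^6 + 5*v^5 - 23*v^4 - 181*v^3 - 398*v^2 - 363*v - 115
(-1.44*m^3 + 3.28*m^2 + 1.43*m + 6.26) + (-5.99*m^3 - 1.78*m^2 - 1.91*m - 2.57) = -7.43*m^3 + 1.5*m^2 - 0.48*m + 3.69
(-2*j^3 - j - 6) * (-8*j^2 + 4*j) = 16*j^5 - 8*j^4 + 8*j^3 + 44*j^2 - 24*j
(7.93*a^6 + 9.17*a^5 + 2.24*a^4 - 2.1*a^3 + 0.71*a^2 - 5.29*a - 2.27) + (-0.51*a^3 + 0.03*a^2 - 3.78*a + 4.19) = 7.93*a^6 + 9.17*a^5 + 2.24*a^4 - 2.61*a^3 + 0.74*a^2 - 9.07*a + 1.92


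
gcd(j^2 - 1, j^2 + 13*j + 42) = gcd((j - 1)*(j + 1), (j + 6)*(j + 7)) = 1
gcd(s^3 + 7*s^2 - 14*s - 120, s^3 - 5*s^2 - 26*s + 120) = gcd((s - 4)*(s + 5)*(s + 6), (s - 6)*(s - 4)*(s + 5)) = s^2 + s - 20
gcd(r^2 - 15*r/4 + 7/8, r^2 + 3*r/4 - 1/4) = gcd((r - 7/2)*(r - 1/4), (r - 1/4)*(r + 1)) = r - 1/4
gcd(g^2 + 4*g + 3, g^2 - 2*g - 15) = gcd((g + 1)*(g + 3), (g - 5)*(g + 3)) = g + 3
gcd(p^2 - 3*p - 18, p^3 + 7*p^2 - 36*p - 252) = p - 6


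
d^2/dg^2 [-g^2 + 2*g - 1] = -2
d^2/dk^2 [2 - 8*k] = 0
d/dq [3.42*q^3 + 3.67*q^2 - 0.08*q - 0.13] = 10.26*q^2 + 7.34*q - 0.08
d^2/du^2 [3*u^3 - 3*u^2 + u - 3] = 18*u - 6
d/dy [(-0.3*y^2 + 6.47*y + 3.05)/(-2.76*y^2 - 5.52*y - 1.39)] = (19.5132*y^2 + 17.67*y + 7.8427)/(7.6176*y^4 + 30.4704*y^3 + 38.1432*y^2 + 15.3456*y + 1.9321)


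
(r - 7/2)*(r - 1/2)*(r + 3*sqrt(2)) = r^3 - 4*r^2 + 3*sqrt(2)*r^2 - 12*sqrt(2)*r + 7*r/4 + 21*sqrt(2)/4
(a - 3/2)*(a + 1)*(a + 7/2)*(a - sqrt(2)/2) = a^4 - sqrt(2)*a^3/2 + 3*a^3 - 13*a^2/4 - 3*sqrt(2)*a^2/2 - 21*a/4 + 13*sqrt(2)*a/8 + 21*sqrt(2)/8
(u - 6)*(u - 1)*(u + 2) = u^3 - 5*u^2 - 8*u + 12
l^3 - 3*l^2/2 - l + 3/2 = (l - 3/2)*(l - 1)*(l + 1)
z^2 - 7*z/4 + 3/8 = (z - 3/2)*(z - 1/4)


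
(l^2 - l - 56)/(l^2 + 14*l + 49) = (l - 8)/(l + 7)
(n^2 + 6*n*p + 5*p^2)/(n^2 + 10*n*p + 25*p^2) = (n + p)/(n + 5*p)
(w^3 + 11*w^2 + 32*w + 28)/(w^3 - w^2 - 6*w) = (w^2 + 9*w + 14)/(w*(w - 3))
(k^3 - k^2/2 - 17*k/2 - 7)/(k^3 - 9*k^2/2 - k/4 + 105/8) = 4*(k^2 + 3*k + 2)/(4*k^2 - 4*k - 15)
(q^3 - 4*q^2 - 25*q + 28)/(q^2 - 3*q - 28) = q - 1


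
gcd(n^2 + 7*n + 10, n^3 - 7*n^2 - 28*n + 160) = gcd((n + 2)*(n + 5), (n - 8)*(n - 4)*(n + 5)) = n + 5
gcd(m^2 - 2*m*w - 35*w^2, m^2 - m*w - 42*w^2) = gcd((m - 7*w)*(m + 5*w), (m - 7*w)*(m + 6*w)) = -m + 7*w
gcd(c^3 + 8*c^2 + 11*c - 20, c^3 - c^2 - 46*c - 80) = c + 5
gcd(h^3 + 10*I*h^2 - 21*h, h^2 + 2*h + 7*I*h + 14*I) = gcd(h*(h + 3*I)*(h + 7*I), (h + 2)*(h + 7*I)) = h + 7*I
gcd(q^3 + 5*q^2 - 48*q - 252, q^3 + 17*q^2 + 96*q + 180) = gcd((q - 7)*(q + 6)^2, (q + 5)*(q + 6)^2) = q^2 + 12*q + 36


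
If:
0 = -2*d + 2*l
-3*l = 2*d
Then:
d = 0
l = 0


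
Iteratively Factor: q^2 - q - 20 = (q - 5)*(q + 4)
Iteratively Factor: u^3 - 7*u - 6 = (u + 1)*(u^2 - u - 6) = (u - 3)*(u + 1)*(u + 2)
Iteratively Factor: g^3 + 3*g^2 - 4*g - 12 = (g - 2)*(g^2 + 5*g + 6) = (g - 2)*(g + 2)*(g + 3)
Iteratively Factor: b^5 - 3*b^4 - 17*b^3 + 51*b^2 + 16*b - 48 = (b - 4)*(b^4 + b^3 - 13*b^2 - b + 12) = (b - 4)*(b + 4)*(b^3 - 3*b^2 - b + 3) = (b - 4)*(b - 3)*(b + 4)*(b^2 - 1) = (b - 4)*(b - 3)*(b + 1)*(b + 4)*(b - 1)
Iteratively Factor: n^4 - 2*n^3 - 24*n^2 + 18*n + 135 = (n - 5)*(n^3 + 3*n^2 - 9*n - 27) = (n - 5)*(n - 3)*(n^2 + 6*n + 9) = (n - 5)*(n - 3)*(n + 3)*(n + 3)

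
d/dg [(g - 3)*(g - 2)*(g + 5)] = 3*g^2 - 19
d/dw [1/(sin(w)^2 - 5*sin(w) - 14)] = (5 - 2*sin(w))*cos(w)/((sin(w) - 7)^2*(sin(w) + 2)^2)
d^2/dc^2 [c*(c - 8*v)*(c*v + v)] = 2*v*(3*c - 8*v + 1)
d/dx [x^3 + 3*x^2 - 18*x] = 3*x^2 + 6*x - 18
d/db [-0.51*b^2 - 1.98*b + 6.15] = -1.02*b - 1.98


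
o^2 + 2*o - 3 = (o - 1)*(o + 3)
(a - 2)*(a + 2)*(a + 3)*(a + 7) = a^4 + 10*a^3 + 17*a^2 - 40*a - 84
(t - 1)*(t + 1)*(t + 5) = t^3 + 5*t^2 - t - 5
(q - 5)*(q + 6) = q^2 + q - 30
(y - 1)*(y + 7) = y^2 + 6*y - 7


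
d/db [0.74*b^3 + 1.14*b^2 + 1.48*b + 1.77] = 2.22*b^2 + 2.28*b + 1.48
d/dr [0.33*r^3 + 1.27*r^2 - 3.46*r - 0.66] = 0.99*r^2 + 2.54*r - 3.46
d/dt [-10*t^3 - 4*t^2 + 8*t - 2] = -30*t^2 - 8*t + 8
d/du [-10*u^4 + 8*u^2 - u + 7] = -40*u^3 + 16*u - 1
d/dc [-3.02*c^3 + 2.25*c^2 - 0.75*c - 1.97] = -9.06*c^2 + 4.5*c - 0.75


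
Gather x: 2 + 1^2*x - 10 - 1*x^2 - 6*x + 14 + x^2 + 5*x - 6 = 0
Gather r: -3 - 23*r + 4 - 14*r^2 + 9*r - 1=-14*r^2 - 14*r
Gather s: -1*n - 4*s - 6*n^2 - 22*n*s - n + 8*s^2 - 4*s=-6*n^2 - 2*n + 8*s^2 + s*(-22*n - 8)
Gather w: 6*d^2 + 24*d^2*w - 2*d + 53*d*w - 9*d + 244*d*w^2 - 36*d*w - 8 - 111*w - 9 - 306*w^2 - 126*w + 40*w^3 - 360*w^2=6*d^2 - 11*d + 40*w^3 + w^2*(244*d - 666) + w*(24*d^2 + 17*d - 237) - 17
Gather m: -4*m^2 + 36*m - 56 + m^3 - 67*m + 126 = m^3 - 4*m^2 - 31*m + 70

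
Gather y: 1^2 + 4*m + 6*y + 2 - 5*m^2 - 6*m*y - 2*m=-5*m^2 + 2*m + y*(6 - 6*m) + 3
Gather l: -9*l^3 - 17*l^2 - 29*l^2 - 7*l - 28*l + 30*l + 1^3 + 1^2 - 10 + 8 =-9*l^3 - 46*l^2 - 5*l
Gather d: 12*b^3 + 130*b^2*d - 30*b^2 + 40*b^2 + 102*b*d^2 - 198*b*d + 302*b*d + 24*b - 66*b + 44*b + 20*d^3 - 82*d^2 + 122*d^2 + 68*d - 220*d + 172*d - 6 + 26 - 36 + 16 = 12*b^3 + 10*b^2 + 2*b + 20*d^3 + d^2*(102*b + 40) + d*(130*b^2 + 104*b + 20)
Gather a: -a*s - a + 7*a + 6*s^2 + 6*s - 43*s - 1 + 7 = a*(6 - s) + 6*s^2 - 37*s + 6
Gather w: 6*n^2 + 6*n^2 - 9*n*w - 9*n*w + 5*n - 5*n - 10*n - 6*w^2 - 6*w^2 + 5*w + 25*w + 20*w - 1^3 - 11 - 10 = 12*n^2 - 10*n - 12*w^2 + w*(50 - 18*n) - 22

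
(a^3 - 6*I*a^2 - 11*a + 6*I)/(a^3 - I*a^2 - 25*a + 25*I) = (a^2 - 5*I*a - 6)/(a^2 - 25)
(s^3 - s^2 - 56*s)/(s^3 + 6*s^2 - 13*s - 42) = s*(s - 8)/(s^2 - s - 6)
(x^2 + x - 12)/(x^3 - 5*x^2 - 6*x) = (-x^2 - x + 12)/(x*(-x^2 + 5*x + 6))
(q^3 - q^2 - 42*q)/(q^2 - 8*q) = (q^2 - q - 42)/(q - 8)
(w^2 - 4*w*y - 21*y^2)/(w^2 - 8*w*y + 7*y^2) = (-w - 3*y)/(-w + y)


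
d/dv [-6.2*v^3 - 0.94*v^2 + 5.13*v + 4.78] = -18.6*v^2 - 1.88*v + 5.13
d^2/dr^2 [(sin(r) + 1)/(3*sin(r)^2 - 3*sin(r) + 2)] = (-81*sin(r)^5 - 45*sin(r)^4 + 63*sin(r)^2 + 23*sin(r)/4 - 171*sin(3*r)/4 + 9*sin(5*r)/2 + 18)/(3*sin(r)^2 - 3*sin(r) + 2)^3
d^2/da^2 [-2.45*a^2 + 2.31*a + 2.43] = -4.90000000000000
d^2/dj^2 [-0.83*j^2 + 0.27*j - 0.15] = -1.66000000000000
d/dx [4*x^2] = 8*x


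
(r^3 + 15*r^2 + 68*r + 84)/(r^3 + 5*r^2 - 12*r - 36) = (r + 7)/(r - 3)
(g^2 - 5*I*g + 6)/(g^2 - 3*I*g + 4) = (g - 6*I)/(g - 4*I)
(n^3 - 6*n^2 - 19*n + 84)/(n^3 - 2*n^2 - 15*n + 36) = (n - 7)/(n - 3)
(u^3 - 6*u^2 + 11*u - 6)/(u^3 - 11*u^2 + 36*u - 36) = (u - 1)/(u - 6)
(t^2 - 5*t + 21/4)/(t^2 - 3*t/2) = (t - 7/2)/t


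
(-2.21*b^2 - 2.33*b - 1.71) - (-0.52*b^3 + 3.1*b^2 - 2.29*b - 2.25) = 0.52*b^3 - 5.31*b^2 - 0.04*b + 0.54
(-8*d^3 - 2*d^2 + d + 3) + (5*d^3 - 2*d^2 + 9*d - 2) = -3*d^3 - 4*d^2 + 10*d + 1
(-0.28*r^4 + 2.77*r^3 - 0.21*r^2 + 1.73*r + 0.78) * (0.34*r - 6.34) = -0.0952*r^5 + 2.717*r^4 - 17.6332*r^3 + 1.9196*r^2 - 10.703*r - 4.9452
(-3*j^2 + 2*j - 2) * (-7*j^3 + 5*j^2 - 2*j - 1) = 21*j^5 - 29*j^4 + 30*j^3 - 11*j^2 + 2*j + 2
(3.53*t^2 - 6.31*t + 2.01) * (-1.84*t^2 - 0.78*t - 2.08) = -6.4952*t^4 + 8.857*t^3 - 6.119*t^2 + 11.557*t - 4.1808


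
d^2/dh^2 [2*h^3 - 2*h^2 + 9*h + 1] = 12*h - 4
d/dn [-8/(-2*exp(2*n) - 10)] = -8*exp(2*n)/(exp(2*n) + 5)^2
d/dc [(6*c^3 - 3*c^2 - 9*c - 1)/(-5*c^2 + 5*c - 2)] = (-30*c^4 + 60*c^3 - 96*c^2 + 2*c + 23)/(25*c^4 - 50*c^3 + 45*c^2 - 20*c + 4)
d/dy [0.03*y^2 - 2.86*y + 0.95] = 0.06*y - 2.86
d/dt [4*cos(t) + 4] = -4*sin(t)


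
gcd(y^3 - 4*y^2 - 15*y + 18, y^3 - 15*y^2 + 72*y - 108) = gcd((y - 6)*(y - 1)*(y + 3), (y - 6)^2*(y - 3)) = y - 6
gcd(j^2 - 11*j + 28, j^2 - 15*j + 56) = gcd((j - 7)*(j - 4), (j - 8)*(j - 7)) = j - 7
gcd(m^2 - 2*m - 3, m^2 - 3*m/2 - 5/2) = m + 1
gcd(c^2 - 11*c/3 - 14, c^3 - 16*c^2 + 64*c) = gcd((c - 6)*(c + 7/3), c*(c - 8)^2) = 1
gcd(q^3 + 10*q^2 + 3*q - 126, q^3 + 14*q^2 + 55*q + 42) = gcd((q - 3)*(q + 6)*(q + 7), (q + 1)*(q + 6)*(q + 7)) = q^2 + 13*q + 42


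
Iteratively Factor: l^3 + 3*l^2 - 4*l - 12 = (l + 3)*(l^2 - 4) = (l - 2)*(l + 3)*(l + 2)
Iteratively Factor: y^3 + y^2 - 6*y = (y)*(y^2 + y - 6) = y*(y + 3)*(y - 2)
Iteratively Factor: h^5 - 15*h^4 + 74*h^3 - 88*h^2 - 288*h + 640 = (h - 4)*(h^4 - 11*h^3 + 30*h^2 + 32*h - 160) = (h - 4)*(h + 2)*(h^3 - 13*h^2 + 56*h - 80) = (h - 5)*(h - 4)*(h + 2)*(h^2 - 8*h + 16) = (h - 5)*(h - 4)^2*(h + 2)*(h - 4)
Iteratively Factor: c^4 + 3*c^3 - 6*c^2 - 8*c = (c - 2)*(c^3 + 5*c^2 + 4*c) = (c - 2)*(c + 1)*(c^2 + 4*c) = (c - 2)*(c + 1)*(c + 4)*(c)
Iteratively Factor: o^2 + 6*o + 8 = (o + 4)*(o + 2)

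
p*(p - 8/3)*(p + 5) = p^3 + 7*p^2/3 - 40*p/3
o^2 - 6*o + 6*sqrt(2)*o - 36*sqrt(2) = (o - 6)*(o + 6*sqrt(2))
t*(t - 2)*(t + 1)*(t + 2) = t^4 + t^3 - 4*t^2 - 4*t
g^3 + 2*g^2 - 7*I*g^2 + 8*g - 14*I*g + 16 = (g + 2)*(g - 8*I)*(g + I)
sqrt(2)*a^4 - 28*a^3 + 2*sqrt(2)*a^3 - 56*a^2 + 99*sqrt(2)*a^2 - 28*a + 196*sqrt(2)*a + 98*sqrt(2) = (a + 1)*(a - 7*sqrt(2))^2*(sqrt(2)*a + sqrt(2))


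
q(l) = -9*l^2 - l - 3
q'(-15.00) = 269.00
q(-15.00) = -2013.00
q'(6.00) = -109.00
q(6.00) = -333.00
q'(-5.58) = 99.44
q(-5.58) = -277.65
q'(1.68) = -31.24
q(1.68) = -30.08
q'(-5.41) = 96.38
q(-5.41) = -261.00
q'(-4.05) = 71.90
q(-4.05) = -146.57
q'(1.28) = -24.04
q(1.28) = -19.03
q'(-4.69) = 83.42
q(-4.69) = -196.27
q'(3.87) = -70.66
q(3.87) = -141.66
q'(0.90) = -17.20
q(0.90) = -11.19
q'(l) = -18*l - 1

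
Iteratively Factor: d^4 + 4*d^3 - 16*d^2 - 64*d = (d + 4)*(d^3 - 16*d) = (d - 4)*(d + 4)*(d^2 + 4*d) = d*(d - 4)*(d + 4)*(d + 4)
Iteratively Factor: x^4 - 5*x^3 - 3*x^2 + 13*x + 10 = (x + 1)*(x^3 - 6*x^2 + 3*x + 10) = (x - 2)*(x + 1)*(x^2 - 4*x - 5) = (x - 5)*(x - 2)*(x + 1)*(x + 1)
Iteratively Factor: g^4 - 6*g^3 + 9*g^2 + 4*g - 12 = (g + 1)*(g^3 - 7*g^2 + 16*g - 12) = (g - 3)*(g + 1)*(g^2 - 4*g + 4) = (g - 3)*(g - 2)*(g + 1)*(g - 2)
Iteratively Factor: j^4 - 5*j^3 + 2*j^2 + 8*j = (j + 1)*(j^3 - 6*j^2 + 8*j) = (j - 4)*(j + 1)*(j^2 - 2*j) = j*(j - 4)*(j + 1)*(j - 2)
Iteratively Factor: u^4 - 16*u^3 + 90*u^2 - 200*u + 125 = (u - 5)*(u^3 - 11*u^2 + 35*u - 25) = (u - 5)^2*(u^2 - 6*u + 5) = (u - 5)^2*(u - 1)*(u - 5)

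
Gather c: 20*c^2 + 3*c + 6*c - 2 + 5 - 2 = 20*c^2 + 9*c + 1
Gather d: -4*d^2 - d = -4*d^2 - d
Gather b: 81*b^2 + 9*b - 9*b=81*b^2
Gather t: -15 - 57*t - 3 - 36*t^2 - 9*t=-36*t^2 - 66*t - 18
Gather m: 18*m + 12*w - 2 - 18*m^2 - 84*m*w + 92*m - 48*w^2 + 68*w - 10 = -18*m^2 + m*(110 - 84*w) - 48*w^2 + 80*w - 12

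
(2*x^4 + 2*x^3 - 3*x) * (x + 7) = 2*x^5 + 16*x^4 + 14*x^3 - 3*x^2 - 21*x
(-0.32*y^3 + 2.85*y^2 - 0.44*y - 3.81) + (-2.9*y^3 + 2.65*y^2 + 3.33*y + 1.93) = -3.22*y^3 + 5.5*y^2 + 2.89*y - 1.88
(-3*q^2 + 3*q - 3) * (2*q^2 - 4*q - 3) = -6*q^4 + 18*q^3 - 9*q^2 + 3*q + 9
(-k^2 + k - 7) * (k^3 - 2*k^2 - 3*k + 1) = -k^5 + 3*k^4 - 6*k^3 + 10*k^2 + 22*k - 7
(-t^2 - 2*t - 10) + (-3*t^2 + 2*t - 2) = -4*t^2 - 12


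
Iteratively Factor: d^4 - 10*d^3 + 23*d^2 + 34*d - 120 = (d + 2)*(d^3 - 12*d^2 + 47*d - 60) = (d - 3)*(d + 2)*(d^2 - 9*d + 20) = (d - 5)*(d - 3)*(d + 2)*(d - 4)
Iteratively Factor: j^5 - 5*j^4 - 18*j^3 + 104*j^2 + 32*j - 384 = (j + 4)*(j^4 - 9*j^3 + 18*j^2 + 32*j - 96) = (j - 4)*(j + 4)*(j^3 - 5*j^2 - 2*j + 24) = (j - 4)*(j - 3)*(j + 4)*(j^2 - 2*j - 8) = (j - 4)*(j - 3)*(j + 2)*(j + 4)*(j - 4)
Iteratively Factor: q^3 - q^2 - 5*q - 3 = (q + 1)*(q^2 - 2*q - 3) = (q - 3)*(q + 1)*(q + 1)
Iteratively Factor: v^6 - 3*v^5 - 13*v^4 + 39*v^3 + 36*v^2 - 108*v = (v)*(v^5 - 3*v^4 - 13*v^3 + 39*v^2 + 36*v - 108) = v*(v - 3)*(v^4 - 13*v^2 + 36) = v*(v - 3)*(v + 3)*(v^3 - 3*v^2 - 4*v + 12) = v*(v - 3)^2*(v + 3)*(v^2 - 4) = v*(v - 3)^2*(v + 2)*(v + 3)*(v - 2)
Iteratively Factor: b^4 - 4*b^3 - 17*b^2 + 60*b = (b - 3)*(b^3 - b^2 - 20*b) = b*(b - 3)*(b^2 - b - 20) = b*(b - 3)*(b + 4)*(b - 5)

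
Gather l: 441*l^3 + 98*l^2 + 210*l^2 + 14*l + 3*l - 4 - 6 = 441*l^3 + 308*l^2 + 17*l - 10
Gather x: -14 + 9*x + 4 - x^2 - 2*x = -x^2 + 7*x - 10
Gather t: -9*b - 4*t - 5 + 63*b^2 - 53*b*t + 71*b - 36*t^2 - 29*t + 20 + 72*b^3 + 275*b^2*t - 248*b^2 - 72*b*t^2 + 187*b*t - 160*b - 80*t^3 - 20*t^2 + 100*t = 72*b^3 - 185*b^2 - 98*b - 80*t^3 + t^2*(-72*b - 56) + t*(275*b^2 + 134*b + 67) + 15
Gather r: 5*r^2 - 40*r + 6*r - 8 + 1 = 5*r^2 - 34*r - 7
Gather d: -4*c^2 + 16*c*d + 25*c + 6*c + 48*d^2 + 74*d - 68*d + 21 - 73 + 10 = -4*c^2 + 31*c + 48*d^2 + d*(16*c + 6) - 42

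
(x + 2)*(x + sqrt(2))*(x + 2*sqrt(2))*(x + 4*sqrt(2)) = x^4 + 2*x^3 + 7*sqrt(2)*x^3 + 14*sqrt(2)*x^2 + 28*x^2 + 16*sqrt(2)*x + 56*x + 32*sqrt(2)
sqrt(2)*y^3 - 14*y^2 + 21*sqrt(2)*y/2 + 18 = (y - 6*sqrt(2))*(y - 3*sqrt(2)/2)*(sqrt(2)*y + 1)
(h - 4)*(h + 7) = h^2 + 3*h - 28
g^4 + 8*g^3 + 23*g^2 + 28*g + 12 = (g + 1)*(g + 2)^2*(g + 3)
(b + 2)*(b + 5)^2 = b^3 + 12*b^2 + 45*b + 50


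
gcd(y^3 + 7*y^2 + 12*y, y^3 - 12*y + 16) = y + 4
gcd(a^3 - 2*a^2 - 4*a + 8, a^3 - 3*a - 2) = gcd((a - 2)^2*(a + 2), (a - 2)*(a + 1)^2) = a - 2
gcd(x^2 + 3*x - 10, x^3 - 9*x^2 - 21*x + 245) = x + 5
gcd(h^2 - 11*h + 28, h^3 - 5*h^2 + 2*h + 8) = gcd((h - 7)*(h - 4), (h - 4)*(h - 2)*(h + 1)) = h - 4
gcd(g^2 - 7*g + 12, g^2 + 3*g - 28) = g - 4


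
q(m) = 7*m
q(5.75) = 40.25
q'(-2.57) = 7.00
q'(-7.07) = 7.00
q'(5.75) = 7.00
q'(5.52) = 7.00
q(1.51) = 10.57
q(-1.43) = -10.01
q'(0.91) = 7.00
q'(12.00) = 7.00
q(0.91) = 6.37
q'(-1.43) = 7.00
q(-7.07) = -49.49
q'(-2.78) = 7.00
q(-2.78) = -19.46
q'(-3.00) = 7.00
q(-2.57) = -17.99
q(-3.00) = -21.00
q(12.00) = 84.00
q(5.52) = 38.64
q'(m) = 7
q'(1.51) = 7.00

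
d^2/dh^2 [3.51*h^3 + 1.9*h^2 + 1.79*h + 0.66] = 21.06*h + 3.8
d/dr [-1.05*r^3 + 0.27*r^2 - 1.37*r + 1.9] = -3.15*r^2 + 0.54*r - 1.37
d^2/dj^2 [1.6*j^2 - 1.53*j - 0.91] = 3.20000000000000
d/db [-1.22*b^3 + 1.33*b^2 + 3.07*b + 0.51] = -3.66*b^2 + 2.66*b + 3.07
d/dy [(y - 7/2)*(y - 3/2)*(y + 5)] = 3*y^2 - 79/4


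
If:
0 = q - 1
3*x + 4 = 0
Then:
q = 1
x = -4/3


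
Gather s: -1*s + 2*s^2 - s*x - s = 2*s^2 + s*(-x - 2)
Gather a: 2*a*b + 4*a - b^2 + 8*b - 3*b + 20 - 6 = a*(2*b + 4) - b^2 + 5*b + 14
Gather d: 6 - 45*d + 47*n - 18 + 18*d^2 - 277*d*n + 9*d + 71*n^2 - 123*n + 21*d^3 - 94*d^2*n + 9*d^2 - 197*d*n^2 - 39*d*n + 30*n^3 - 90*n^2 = 21*d^3 + d^2*(27 - 94*n) + d*(-197*n^2 - 316*n - 36) + 30*n^3 - 19*n^2 - 76*n - 12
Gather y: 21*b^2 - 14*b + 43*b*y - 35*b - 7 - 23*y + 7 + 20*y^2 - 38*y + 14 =21*b^2 - 49*b + 20*y^2 + y*(43*b - 61) + 14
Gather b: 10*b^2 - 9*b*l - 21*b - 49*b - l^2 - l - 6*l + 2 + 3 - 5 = 10*b^2 + b*(-9*l - 70) - l^2 - 7*l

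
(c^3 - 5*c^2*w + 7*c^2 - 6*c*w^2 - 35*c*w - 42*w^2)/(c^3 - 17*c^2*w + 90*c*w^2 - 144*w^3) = (c^2 + c*w + 7*c + 7*w)/(c^2 - 11*c*w + 24*w^2)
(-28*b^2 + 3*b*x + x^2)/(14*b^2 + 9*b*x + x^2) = (-4*b + x)/(2*b + x)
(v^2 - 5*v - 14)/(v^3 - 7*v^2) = (v + 2)/v^2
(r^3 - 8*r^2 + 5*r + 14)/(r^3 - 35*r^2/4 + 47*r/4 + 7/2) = 4*(r + 1)/(4*r + 1)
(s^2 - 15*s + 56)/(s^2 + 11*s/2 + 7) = 2*(s^2 - 15*s + 56)/(2*s^2 + 11*s + 14)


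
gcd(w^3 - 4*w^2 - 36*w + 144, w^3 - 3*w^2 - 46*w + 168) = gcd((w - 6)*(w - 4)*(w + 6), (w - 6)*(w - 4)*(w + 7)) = w^2 - 10*w + 24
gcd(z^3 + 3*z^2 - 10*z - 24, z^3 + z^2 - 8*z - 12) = z^2 - z - 6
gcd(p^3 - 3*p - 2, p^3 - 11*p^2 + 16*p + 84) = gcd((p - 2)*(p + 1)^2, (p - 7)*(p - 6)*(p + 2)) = 1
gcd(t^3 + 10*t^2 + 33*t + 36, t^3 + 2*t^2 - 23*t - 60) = t^2 + 7*t + 12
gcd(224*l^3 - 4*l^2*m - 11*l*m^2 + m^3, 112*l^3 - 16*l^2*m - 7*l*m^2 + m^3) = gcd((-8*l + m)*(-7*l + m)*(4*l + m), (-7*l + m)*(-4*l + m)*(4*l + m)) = 28*l^2 + 3*l*m - m^2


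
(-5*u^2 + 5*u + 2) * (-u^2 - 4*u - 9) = 5*u^4 + 15*u^3 + 23*u^2 - 53*u - 18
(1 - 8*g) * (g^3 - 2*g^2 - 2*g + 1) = -8*g^4 + 17*g^3 + 14*g^2 - 10*g + 1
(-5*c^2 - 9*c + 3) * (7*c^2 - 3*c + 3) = -35*c^4 - 48*c^3 + 33*c^2 - 36*c + 9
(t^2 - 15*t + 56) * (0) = 0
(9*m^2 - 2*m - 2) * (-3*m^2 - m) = -27*m^4 - 3*m^3 + 8*m^2 + 2*m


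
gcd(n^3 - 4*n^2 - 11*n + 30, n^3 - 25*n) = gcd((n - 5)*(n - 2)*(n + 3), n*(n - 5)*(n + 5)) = n - 5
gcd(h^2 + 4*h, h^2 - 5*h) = h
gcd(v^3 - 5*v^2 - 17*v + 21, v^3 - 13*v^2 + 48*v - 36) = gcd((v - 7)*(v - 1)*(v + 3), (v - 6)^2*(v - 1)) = v - 1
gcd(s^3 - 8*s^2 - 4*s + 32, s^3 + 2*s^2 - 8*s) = s - 2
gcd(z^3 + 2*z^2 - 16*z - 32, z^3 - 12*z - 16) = z^2 - 2*z - 8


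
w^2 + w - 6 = (w - 2)*(w + 3)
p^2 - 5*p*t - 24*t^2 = (p - 8*t)*(p + 3*t)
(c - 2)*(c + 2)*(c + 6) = c^3 + 6*c^2 - 4*c - 24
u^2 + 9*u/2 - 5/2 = (u - 1/2)*(u + 5)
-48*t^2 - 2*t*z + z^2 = (-8*t + z)*(6*t + z)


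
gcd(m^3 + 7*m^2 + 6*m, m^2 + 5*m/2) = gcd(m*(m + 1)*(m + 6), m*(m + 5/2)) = m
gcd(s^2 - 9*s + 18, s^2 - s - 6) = s - 3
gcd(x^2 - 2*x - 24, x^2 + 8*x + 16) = x + 4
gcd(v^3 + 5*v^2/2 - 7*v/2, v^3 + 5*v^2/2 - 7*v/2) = v^3 + 5*v^2/2 - 7*v/2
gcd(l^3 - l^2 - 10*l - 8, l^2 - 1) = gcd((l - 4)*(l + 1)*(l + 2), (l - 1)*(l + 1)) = l + 1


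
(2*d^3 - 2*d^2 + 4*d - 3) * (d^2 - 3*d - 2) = 2*d^5 - 8*d^4 + 6*d^3 - 11*d^2 + d + 6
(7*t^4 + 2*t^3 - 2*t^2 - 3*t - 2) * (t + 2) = 7*t^5 + 16*t^4 + 2*t^3 - 7*t^2 - 8*t - 4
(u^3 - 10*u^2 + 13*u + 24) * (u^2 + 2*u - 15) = u^5 - 8*u^4 - 22*u^3 + 200*u^2 - 147*u - 360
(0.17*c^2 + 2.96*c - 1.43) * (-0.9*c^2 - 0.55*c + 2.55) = -0.153*c^4 - 2.7575*c^3 + 0.0924999999999998*c^2 + 8.3345*c - 3.6465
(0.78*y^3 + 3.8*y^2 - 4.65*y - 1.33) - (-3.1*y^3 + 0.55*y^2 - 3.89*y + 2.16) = 3.88*y^3 + 3.25*y^2 - 0.76*y - 3.49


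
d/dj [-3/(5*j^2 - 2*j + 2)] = 6*(5*j - 1)/(5*j^2 - 2*j + 2)^2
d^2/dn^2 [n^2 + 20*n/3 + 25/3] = 2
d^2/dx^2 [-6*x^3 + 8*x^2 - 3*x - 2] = 16 - 36*x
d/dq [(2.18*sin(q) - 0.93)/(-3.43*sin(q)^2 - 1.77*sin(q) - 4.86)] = (7.4774*sin(q)^2 - 6.3798*sin(q) - 12.2409)*cos(q)/(11.7649*sin(q)^4 + 12.1422*sin(q)^3 + 36.4725*sin(q)^2 + 17.2044*sin(q) + 23.6196)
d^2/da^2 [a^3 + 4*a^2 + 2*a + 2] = 6*a + 8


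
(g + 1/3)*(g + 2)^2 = g^3 + 13*g^2/3 + 16*g/3 + 4/3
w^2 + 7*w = w*(w + 7)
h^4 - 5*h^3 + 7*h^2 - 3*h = h*(h - 3)*(h - 1)^2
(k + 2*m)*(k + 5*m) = k^2 + 7*k*m + 10*m^2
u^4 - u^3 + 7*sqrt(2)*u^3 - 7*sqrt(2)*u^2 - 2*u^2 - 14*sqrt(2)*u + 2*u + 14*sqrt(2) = (u - 1)*(u - sqrt(2))*(u + sqrt(2))*(u + 7*sqrt(2))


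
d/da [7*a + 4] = 7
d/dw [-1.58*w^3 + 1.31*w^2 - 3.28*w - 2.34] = -4.74*w^2 + 2.62*w - 3.28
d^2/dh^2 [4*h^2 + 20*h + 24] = 8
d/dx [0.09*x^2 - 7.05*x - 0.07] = 0.18*x - 7.05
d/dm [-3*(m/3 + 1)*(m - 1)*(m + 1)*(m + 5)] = -4*m^3 - 24*m^2 - 28*m + 8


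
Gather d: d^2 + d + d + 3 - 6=d^2 + 2*d - 3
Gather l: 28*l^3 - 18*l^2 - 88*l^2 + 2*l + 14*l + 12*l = 28*l^3 - 106*l^2 + 28*l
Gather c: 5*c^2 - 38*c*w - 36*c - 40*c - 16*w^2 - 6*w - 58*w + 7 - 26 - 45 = 5*c^2 + c*(-38*w - 76) - 16*w^2 - 64*w - 64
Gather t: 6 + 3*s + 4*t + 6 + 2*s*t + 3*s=6*s + t*(2*s + 4) + 12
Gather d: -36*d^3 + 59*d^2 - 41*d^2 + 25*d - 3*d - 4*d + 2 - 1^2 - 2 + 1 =-36*d^3 + 18*d^2 + 18*d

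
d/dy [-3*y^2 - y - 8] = -6*y - 1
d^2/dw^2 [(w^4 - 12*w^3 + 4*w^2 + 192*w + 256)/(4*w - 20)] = (3*w^4 - 52*w^3 + 330*w^2 - 900*w + 1316)/(2*(w^3 - 15*w^2 + 75*w - 125))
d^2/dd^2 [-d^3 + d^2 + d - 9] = 2 - 6*d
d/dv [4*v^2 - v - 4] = 8*v - 1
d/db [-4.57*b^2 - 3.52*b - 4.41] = -9.14*b - 3.52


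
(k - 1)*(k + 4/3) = k^2 + k/3 - 4/3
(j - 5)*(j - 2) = j^2 - 7*j + 10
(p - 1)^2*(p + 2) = p^3 - 3*p + 2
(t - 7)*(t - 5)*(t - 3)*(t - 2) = t^4 - 17*t^3 + 101*t^2 - 247*t + 210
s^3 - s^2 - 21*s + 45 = (s - 3)^2*(s + 5)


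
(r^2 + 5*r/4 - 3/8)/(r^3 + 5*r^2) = (8*r^2 + 10*r - 3)/(8*r^2*(r + 5))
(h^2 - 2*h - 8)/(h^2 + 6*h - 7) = (h^2 - 2*h - 8)/(h^2 + 6*h - 7)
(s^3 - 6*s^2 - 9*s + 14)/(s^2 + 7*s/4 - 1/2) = 4*(s^2 - 8*s + 7)/(4*s - 1)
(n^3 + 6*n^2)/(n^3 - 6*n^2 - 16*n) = n*(n + 6)/(n^2 - 6*n - 16)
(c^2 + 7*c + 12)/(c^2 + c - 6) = (c + 4)/(c - 2)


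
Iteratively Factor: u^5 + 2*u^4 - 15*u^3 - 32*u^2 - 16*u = (u + 1)*(u^4 + u^3 - 16*u^2 - 16*u) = u*(u + 1)*(u^3 + u^2 - 16*u - 16) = u*(u + 1)*(u + 4)*(u^2 - 3*u - 4) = u*(u + 1)^2*(u + 4)*(u - 4)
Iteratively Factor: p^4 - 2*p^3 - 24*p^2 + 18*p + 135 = (p + 3)*(p^3 - 5*p^2 - 9*p + 45) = (p - 3)*(p + 3)*(p^2 - 2*p - 15) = (p - 5)*(p - 3)*(p + 3)*(p + 3)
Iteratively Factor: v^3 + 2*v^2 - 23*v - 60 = (v + 3)*(v^2 - v - 20) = (v + 3)*(v + 4)*(v - 5)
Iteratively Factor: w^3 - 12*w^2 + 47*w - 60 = (w - 5)*(w^2 - 7*w + 12) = (w - 5)*(w - 4)*(w - 3)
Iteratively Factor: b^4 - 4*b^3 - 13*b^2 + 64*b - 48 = (b - 3)*(b^3 - b^2 - 16*b + 16) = (b - 4)*(b - 3)*(b^2 + 3*b - 4) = (b - 4)*(b - 3)*(b - 1)*(b + 4)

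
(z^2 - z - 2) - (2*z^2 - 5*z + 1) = -z^2 + 4*z - 3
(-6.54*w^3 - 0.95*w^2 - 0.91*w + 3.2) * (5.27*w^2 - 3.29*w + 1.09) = -34.4658*w^5 + 16.5101*w^4 - 8.7988*w^3 + 18.8224*w^2 - 11.5199*w + 3.488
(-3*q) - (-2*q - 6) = 6 - q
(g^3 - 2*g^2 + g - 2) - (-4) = g^3 - 2*g^2 + g + 2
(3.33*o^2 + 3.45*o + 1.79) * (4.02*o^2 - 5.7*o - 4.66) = 13.3866*o^4 - 5.112*o^3 - 27.987*o^2 - 26.28*o - 8.3414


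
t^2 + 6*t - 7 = (t - 1)*(t + 7)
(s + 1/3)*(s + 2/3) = s^2 + s + 2/9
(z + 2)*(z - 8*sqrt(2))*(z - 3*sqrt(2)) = z^3 - 11*sqrt(2)*z^2 + 2*z^2 - 22*sqrt(2)*z + 48*z + 96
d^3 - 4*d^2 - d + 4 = (d - 4)*(d - 1)*(d + 1)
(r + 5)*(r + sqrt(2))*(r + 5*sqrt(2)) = r^3 + 5*r^2 + 6*sqrt(2)*r^2 + 10*r + 30*sqrt(2)*r + 50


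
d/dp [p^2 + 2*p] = 2*p + 2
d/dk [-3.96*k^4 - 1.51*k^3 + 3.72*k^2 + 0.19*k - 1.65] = -15.84*k^3 - 4.53*k^2 + 7.44*k + 0.19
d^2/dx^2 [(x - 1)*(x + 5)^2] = 6*x + 18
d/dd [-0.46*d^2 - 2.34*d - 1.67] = -0.92*d - 2.34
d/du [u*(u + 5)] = 2*u + 5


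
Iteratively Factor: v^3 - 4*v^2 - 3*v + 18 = (v + 2)*(v^2 - 6*v + 9) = (v - 3)*(v + 2)*(v - 3)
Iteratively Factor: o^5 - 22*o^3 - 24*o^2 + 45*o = (o + 3)*(o^4 - 3*o^3 - 13*o^2 + 15*o) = (o + 3)^2*(o^3 - 6*o^2 + 5*o) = (o - 1)*(o + 3)^2*(o^2 - 5*o) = (o - 5)*(o - 1)*(o + 3)^2*(o)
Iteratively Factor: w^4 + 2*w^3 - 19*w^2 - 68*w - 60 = (w + 2)*(w^3 - 19*w - 30) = (w + 2)^2*(w^2 - 2*w - 15) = (w + 2)^2*(w + 3)*(w - 5)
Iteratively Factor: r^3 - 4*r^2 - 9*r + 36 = (r - 4)*(r^2 - 9) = (r - 4)*(r - 3)*(r + 3)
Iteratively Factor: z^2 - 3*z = (z)*(z - 3)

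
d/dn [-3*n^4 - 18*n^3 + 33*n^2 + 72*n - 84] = -12*n^3 - 54*n^2 + 66*n + 72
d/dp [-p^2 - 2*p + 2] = -2*p - 2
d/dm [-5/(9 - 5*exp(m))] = -25*exp(m)/(5*exp(m) - 9)^2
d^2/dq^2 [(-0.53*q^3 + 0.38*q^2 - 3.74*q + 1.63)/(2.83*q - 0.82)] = (-8.489434*q^3 + 7.379508*q^2 - 2.138232*q + 9.26195)/(22.665187*q^3 - 19.701894*q^2 + 5.708676*q - 0.551368)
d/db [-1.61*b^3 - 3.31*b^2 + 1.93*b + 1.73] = -4.83*b^2 - 6.62*b + 1.93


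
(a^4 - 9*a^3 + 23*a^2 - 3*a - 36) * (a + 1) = a^5 - 8*a^4 + 14*a^3 + 20*a^2 - 39*a - 36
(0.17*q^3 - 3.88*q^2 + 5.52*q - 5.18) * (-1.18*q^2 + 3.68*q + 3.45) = -0.2006*q^5 + 5.204*q^4 - 20.2055*q^3 + 13.04*q^2 - 0.0183999999999997*q - 17.871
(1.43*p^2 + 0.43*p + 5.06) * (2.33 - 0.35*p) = -0.5005*p^3 + 3.1814*p^2 - 0.7691*p + 11.7898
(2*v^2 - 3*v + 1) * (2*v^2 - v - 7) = 4*v^4 - 8*v^3 - 9*v^2 + 20*v - 7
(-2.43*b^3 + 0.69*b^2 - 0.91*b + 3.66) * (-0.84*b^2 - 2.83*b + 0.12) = 2.0412*b^5 + 6.2973*b^4 - 1.4799*b^3 - 0.4163*b^2 - 10.467*b + 0.4392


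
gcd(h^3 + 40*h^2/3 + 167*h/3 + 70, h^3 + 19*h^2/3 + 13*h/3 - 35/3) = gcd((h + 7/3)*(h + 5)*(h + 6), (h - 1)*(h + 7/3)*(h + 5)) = h^2 + 22*h/3 + 35/3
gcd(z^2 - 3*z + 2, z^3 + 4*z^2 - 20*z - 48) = 1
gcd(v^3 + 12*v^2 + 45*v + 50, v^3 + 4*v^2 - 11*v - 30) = v^2 + 7*v + 10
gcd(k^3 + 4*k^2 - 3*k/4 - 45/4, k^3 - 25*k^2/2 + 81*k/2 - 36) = k - 3/2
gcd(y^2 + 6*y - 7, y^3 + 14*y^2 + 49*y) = y + 7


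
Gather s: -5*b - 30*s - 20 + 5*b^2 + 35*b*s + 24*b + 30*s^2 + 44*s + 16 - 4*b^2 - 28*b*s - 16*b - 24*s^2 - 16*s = b^2 + 3*b + 6*s^2 + s*(7*b - 2) - 4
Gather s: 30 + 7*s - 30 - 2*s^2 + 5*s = -2*s^2 + 12*s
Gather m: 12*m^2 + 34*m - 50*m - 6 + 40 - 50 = 12*m^2 - 16*m - 16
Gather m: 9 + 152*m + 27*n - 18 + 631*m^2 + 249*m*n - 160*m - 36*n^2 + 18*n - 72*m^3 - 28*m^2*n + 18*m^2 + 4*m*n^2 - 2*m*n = -72*m^3 + m^2*(649 - 28*n) + m*(4*n^2 + 247*n - 8) - 36*n^2 + 45*n - 9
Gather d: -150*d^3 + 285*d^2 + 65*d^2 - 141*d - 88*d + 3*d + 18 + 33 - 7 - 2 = -150*d^3 + 350*d^2 - 226*d + 42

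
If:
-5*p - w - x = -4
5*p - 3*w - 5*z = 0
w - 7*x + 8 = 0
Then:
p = 8*z/29 + 12/29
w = 20/29 - 35*z/29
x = 36/29 - 5*z/29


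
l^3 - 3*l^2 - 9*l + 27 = (l - 3)^2*(l + 3)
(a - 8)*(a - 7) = a^2 - 15*a + 56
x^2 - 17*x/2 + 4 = (x - 8)*(x - 1/2)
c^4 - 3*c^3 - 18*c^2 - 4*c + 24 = (c - 6)*(c - 1)*(c + 2)^2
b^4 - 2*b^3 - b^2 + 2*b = b*(b - 2)*(b - 1)*(b + 1)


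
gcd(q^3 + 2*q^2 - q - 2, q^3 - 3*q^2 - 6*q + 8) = q^2 + q - 2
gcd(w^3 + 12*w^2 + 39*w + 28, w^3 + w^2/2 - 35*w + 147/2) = w + 7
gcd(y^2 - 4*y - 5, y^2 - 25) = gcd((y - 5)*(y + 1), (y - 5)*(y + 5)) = y - 5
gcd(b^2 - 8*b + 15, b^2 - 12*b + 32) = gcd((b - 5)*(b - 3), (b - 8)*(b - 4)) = 1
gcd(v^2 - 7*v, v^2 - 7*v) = v^2 - 7*v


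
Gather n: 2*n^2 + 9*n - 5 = 2*n^2 + 9*n - 5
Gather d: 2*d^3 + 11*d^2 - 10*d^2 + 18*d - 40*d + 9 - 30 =2*d^3 + d^2 - 22*d - 21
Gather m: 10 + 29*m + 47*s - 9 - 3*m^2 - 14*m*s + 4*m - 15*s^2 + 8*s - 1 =-3*m^2 + m*(33 - 14*s) - 15*s^2 + 55*s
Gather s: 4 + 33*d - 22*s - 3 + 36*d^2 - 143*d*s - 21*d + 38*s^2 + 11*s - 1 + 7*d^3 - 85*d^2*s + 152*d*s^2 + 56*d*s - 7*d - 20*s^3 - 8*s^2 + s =7*d^3 + 36*d^2 + 5*d - 20*s^3 + s^2*(152*d + 30) + s*(-85*d^2 - 87*d - 10)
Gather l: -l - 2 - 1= -l - 3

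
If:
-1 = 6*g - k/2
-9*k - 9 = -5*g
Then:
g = -27/103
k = -118/103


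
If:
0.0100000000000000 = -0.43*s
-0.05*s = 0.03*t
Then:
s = -0.02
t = 0.04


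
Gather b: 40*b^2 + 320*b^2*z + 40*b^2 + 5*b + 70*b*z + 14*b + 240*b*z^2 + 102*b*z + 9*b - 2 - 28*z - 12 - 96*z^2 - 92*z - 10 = b^2*(320*z + 80) + b*(240*z^2 + 172*z + 28) - 96*z^2 - 120*z - 24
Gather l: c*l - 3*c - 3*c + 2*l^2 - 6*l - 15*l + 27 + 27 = -6*c + 2*l^2 + l*(c - 21) + 54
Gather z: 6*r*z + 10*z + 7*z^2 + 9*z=7*z^2 + z*(6*r + 19)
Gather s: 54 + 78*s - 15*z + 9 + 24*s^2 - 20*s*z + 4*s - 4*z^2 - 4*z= 24*s^2 + s*(82 - 20*z) - 4*z^2 - 19*z + 63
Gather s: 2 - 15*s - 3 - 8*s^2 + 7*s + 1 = -8*s^2 - 8*s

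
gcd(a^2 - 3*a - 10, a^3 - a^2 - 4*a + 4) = a + 2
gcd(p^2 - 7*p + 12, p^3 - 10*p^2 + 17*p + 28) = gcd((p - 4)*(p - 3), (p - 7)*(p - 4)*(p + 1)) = p - 4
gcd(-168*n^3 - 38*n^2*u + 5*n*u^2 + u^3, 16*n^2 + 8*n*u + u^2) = 4*n + u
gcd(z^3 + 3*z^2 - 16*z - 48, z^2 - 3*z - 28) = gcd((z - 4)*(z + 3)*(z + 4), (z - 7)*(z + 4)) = z + 4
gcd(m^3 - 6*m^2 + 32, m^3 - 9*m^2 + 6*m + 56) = m^2 - 2*m - 8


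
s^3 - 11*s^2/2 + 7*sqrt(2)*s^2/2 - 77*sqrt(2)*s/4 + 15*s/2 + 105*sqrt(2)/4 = (s - 3)*(s - 5/2)*(s + 7*sqrt(2)/2)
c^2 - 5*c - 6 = (c - 6)*(c + 1)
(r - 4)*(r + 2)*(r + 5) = r^3 + 3*r^2 - 18*r - 40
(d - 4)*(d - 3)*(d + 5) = d^3 - 2*d^2 - 23*d + 60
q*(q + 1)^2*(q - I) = q^4 + 2*q^3 - I*q^3 + q^2 - 2*I*q^2 - I*q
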